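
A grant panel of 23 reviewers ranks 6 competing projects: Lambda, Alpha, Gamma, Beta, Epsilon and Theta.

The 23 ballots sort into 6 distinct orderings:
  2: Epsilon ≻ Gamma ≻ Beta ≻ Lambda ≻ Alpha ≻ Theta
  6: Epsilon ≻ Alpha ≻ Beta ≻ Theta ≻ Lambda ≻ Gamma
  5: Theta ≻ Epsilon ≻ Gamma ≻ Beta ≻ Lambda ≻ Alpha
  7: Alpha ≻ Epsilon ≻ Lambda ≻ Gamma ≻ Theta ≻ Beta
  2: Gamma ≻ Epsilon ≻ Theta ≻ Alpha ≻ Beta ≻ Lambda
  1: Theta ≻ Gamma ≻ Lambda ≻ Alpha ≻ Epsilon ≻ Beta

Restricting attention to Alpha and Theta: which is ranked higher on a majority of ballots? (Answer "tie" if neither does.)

Ballots ranking Alpha above Theta: 2 + 6 + 7 = 15.
Ballots ranking Theta above Alpha: 23 − 15 = 8.
Alpha wins the head-to-head 15–8.

Alpha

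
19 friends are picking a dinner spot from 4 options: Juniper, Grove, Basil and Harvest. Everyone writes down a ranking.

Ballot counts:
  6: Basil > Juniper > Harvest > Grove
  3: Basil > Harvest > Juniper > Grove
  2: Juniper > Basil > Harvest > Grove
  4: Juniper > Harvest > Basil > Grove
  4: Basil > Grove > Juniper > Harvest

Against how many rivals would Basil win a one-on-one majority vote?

3

Basil against each rival (19 friends):
Basil vs Juniper: 6+3+4 = 13 for Basil, 6 for Juniper — Basil by 13–6.
Basil vs Grove: Basil is ranked higher on 6+3+2+4+4 = 19 ballots, Grove on 0. Basil wins 19–0.
Basil vs Harvest: 15 to 4, Basil.
Basil beats Juniper, Grove, Harvest — 3 pairwise wins.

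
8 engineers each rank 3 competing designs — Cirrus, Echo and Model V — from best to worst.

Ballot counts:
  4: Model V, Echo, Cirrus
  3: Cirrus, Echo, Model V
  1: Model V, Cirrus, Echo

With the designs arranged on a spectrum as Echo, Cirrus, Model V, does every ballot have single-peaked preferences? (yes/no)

Axis positions: Echo=1, Cirrus=2, Model V=3.
Cluster 1: ranking walks positions 3-1-2; Echo is ranked above Cirrus even though Cirrus lies between Echo and the peak Model V on the axis — preferences dip and rise again. Not single-peaked.
Cluster 2 (peak Cirrus at position 2): ranking walks positions 2-1-3, expanding outward from the peak — single-peaked.
Cluster 3 (peak Model V at position 3): ranking walks positions 3-2-1, expanding outward from the peak — single-peaked.
Cluster 1 violates single-peakedness, so the profile is not single-peaked on this axis.

no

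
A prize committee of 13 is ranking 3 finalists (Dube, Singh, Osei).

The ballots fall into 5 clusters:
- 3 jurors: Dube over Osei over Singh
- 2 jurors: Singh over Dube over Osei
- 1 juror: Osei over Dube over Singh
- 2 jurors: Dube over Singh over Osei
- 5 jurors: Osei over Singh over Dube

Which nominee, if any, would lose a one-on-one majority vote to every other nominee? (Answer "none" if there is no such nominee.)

none

Head-to-head results (13 jurors):
Dube vs Singh: 6 to 7, Singh.
Dube vs Osei: Dube is ranked higher on 3+2+2 = 7 ballots, Osei on 6. Dube wins 7–6.
Singh–Osei: Osei 9–4.
Each nominee has at least one pairwise win (Dube beats Osei; Singh beats Dube; Osei beats Singh) — no Condorcet loser.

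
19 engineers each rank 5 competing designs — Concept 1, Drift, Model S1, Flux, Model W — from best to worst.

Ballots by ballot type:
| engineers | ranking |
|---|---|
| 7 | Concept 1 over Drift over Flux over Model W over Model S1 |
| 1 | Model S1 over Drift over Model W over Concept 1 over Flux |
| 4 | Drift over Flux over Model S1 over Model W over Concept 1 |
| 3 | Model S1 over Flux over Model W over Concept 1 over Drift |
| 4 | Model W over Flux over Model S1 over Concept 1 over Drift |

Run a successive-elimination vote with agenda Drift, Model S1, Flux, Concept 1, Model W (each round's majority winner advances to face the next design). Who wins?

Round 1: Drift vs Model S1 — 11–8, Drift advances.
Round 2: Drift vs Flux — 12–7, Drift advances.
Round 3: Drift vs Concept 1 — 5–14, Concept 1 advances.
Round 4: Concept 1 vs Model W — 7–12, Model W advances.
Model W survives the agenda.

Model W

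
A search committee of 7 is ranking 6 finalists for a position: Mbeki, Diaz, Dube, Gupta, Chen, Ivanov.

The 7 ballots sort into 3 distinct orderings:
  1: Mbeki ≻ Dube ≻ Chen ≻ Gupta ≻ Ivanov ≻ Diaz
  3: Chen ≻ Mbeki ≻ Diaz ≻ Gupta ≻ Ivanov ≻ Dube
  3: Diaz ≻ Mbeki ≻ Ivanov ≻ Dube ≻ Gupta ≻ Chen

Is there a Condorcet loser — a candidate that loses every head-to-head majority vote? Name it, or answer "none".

Pairwise majorities:
Mbeki vs Diaz: Mbeki wins 4–3.
Mbeki vs Dube: 7 to 0, Mbeki.
Mbeki vs Gupta: Mbeki wins 7–0.
Mbeki vs Chen: Mbeki, 4–3.
Mbeki vs Ivanov: Mbeki is ranked higher on 1+3+3 = 7 ballots, Ivanov on 0. Mbeki wins 7–0.
Diaz vs Dube: Diaz is ranked higher on 3+3 = 6 ballots, Dube on 1. Diaz wins 6–1.
Diaz vs Gupta: 3+3 = 6 for Diaz, 1 for Gupta — Diaz by 6–1.
Diaz vs Chen: Chen, 4–3.
Diaz vs Ivanov: Diaz wins 6–1.
Dube vs Gupta: Dube wins 4–3.
Dube vs Chen: Dube, 4–3.
Dube vs Ivanov: 1 for Dube, 6 for Ivanov — Ivanov by 6–1.
Gupta vs Chen: Chen wins 4–3.
Gupta vs Ivanov: Gupta wins 4–3.
Chen–Ivanov: Chen 4–3.
No candidate is winless: Mbeki beats Diaz; Diaz beats Dube; Dube beats Gupta; Gupta beats Ivanov; Chen beats Diaz; Ivanov beats Dube. There is no Condorcet loser.

none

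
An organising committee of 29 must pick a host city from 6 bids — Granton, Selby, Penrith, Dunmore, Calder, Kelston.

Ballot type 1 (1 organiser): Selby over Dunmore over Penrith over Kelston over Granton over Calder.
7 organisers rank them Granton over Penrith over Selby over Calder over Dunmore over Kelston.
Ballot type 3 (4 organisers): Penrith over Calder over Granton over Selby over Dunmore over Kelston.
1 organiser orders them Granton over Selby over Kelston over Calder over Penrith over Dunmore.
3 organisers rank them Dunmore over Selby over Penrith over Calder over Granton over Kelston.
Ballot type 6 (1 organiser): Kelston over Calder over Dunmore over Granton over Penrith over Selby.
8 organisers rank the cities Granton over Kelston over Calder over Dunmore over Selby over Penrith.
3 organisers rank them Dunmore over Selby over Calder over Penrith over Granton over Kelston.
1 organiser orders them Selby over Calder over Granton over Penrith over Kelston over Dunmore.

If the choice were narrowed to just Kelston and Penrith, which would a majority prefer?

Ballots ranking Kelston above Penrith: 1 + 1 + 8 = 10.
Ballots ranking Penrith above Kelston: 29 − 10 = 19.
Penrith wins the head-to-head 19–10.

Penrith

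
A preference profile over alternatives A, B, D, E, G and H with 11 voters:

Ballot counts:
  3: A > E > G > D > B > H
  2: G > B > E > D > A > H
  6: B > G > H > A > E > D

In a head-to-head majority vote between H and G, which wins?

No ballot ranks H above G: 0.
Ballots ranking G above H: 11 − 0 = 11.
G wins the head-to-head 11–0.

G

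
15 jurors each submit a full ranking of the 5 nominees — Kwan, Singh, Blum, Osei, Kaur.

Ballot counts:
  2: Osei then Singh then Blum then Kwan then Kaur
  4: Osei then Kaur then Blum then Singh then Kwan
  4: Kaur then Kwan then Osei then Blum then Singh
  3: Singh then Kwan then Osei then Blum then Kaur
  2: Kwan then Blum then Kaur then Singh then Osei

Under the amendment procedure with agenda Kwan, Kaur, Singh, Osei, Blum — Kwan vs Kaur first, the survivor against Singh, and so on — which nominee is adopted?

Round 1: Kwan vs Kaur — 7–8, Kaur advances.
Round 2: Kaur vs Singh — 10–5, Kaur advances.
Round 3: Kaur vs Osei — 6–9, Osei advances.
Round 4: Osei vs Blum — 13–2, Osei advances.
Osei survives the agenda.

Osei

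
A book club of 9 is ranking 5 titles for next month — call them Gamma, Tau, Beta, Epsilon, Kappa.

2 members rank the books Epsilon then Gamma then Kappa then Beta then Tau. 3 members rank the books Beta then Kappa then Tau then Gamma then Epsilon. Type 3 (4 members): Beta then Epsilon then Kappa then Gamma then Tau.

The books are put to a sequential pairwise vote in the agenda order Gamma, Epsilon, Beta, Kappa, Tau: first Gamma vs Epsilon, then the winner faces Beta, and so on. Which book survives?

Round 1: Gamma vs Epsilon — 3–6, Epsilon advances.
Round 2: Epsilon vs Beta — 2–7, Beta advances.
Round 3: Beta vs Kappa — 7–2, Beta advances.
Round 4: Beta vs Tau — 9–0, Beta advances.
Beta survives the agenda.

Beta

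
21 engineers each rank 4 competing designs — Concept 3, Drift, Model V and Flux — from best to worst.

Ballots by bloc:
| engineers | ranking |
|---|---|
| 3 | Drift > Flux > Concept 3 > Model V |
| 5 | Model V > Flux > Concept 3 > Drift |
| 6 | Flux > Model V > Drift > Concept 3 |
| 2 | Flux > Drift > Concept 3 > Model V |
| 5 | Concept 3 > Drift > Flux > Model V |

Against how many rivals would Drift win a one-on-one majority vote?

1

Drift against each rival (21 engineers):
Drift vs Concept 3: Drift preferred on 3+6+2 = 11 ballots; Drift wins 11–10.
Drift vs Model V: 10 to 11, Model V.
Drift vs Flux: Drift preferred on 3+5 = 8 ballots; Flux wins 13–8.
Drift beats Concept 3; loses to Model V, Flux — 1 pairwise win.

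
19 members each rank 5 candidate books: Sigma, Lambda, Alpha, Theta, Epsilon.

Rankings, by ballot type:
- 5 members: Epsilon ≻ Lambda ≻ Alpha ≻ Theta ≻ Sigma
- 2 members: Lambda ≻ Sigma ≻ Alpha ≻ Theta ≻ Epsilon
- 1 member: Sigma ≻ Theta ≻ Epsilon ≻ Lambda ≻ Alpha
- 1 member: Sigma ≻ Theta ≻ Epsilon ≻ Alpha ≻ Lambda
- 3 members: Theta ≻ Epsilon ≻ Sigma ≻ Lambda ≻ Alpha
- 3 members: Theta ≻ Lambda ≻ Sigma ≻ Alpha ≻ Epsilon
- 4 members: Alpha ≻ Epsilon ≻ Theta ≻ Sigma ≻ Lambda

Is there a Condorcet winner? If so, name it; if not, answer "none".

Pairwise majorities:
Sigma vs Lambda: 9 to 10, Lambda.
Sigma vs Alpha: 2+1+1+3+3 = 10 for Sigma, 9 for Alpha — Sigma by 10–9.
Sigma vs Theta: Sigma preferred on 2+1+1 = 4 ballots; Theta wins 15–4.
Sigma vs Epsilon: Sigma is ranked higher on 2+1+1+3 = 7 ballots, Epsilon on 12. Epsilon wins 12–7.
Lambda vs Alpha: Lambda preferred on 5+2+1+3+3 = 14 ballots; Lambda wins 14–5.
Lambda vs Theta: 5+2 = 7 for Lambda, 12 for Theta — Theta by 12–7.
Lambda vs Epsilon: 5 to 14, Epsilon.
Alpha vs Theta: Alpha preferred on 5+2+4 = 11 ballots; Alpha wins 11–8.
Alpha vs Epsilon: 9 to 10, Epsilon.
Theta vs Epsilon: 2+1+1+3+3 = 10 for Theta, 9 for Epsilon — Theta by 10–9.
No book is unbeaten: Sigma loses to Lambda; Lambda loses to Theta; Alpha loses to Sigma; Theta loses to Alpha; Epsilon loses to Theta. In particular Sigma beats Alpha beats Theta beats Sigma is a majority cycle — no Condorcet winner exists.

none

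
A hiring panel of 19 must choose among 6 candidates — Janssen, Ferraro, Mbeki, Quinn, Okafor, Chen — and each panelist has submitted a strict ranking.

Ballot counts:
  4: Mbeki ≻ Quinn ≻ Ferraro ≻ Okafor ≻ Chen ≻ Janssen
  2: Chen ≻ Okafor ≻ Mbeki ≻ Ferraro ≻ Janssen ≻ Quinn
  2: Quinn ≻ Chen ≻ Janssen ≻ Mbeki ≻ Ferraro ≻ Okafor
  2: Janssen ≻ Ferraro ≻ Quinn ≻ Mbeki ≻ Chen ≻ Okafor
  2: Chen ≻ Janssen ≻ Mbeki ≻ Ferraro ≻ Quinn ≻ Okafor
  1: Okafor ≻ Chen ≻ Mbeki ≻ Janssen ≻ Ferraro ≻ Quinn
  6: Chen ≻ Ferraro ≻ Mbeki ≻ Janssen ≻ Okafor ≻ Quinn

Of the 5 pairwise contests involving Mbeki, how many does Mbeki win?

Mbeki against each rival (19 committee members):
Mbeki vs Janssen: Mbeki preferred on 4+2+1+6 = 13 ballots; Mbeki wins 13–6.
Mbeki vs Ferraro: 4+2+2+2+1 = 11 for Mbeki, 8 for Ferraro — Mbeki by 11–8.
Mbeki vs Quinn: Mbeki is ranked higher on 4+2+2+1+6 = 15 ballots, Quinn on 4. Mbeki wins 15–4.
Mbeki vs Okafor: Mbeki is ranked higher on 4+2+2+2+6 = 16 ballots, Okafor on 3. Mbeki wins 16–3.
Mbeki–Chen: Chen 13–6.
Mbeki beats Janssen, Ferraro, Quinn, Okafor; loses to Chen — 4 pairwise wins.

4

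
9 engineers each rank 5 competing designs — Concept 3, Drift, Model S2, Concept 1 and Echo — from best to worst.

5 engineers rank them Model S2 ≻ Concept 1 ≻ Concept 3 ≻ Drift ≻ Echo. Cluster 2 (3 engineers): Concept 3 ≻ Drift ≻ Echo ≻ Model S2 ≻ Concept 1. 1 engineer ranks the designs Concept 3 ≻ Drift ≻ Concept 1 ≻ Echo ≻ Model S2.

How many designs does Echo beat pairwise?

0

Echo against each rival (9 engineers):
Echo vs Concept 3: Echo is ranked higher on 0 ballots, Concept 3 on 9. Concept 3 wins 9–0.
Echo vs Drift: 0 for Echo, 9 for Drift — Drift by 9–0.
Echo–Model S2: Model S2 5–4.
Echo vs Concept 1: 3 to 6, Concept 1.
Echo beats no one; loses to Concept 3, Drift, Model S2, Concept 1 — 0 pairwise wins.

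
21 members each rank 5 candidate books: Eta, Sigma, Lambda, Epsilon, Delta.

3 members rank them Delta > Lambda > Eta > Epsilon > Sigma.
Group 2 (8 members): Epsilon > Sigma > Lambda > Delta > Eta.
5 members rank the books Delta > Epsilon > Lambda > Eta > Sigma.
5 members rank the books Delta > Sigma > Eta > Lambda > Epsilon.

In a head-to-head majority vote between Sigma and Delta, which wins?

Ballots ranking Sigma above Delta: 8.
Ballots ranking Delta above Sigma: 21 − 8 = 13.
Delta wins the head-to-head 13–8.

Delta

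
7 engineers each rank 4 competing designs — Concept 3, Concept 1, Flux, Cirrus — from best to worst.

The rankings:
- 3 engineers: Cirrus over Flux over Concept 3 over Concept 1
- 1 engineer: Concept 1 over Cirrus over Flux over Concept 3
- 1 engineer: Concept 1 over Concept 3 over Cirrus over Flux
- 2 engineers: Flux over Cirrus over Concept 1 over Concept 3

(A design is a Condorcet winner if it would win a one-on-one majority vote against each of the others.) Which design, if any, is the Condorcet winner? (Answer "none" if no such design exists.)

Cirrus

Pairwise majorities:
Concept 3 vs Concept 1: Concept 3 is ranked higher on 3 ballots, Concept 1 on 4. Concept 1 wins 4–3.
Concept 3–Flux: Flux 6–1.
Concept 3 vs Cirrus: Cirrus wins 6–1.
Concept 1–Flux: Flux 5–2.
Concept 1 vs Cirrus: 2 to 5, Cirrus.
Flux vs Cirrus: Cirrus wins 5–2.
Only Cirrus has no losses; Cirrus is the Condorcet winner.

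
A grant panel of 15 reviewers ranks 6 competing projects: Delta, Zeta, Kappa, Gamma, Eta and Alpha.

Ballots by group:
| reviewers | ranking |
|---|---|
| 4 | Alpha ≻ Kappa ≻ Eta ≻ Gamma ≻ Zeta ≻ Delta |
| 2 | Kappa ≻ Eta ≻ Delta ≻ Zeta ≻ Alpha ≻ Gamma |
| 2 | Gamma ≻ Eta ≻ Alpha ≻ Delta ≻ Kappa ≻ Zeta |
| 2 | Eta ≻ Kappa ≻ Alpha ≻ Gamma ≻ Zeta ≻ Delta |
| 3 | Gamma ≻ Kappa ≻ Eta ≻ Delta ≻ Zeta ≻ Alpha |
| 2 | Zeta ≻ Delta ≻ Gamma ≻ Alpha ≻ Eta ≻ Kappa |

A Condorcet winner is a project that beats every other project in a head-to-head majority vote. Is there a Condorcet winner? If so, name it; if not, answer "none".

none

Head-to-head results (15 reviewers):
Delta vs Zeta: Zeta, 8–7.
Delta–Kappa: Kappa 11–4.
Delta–Gamma: Gamma 11–4.
Delta vs Eta: Eta, 13–2.
Delta–Alpha: Alpha 8–7.
Zeta–Kappa: Kappa 13–2.
Zeta–Gamma: Gamma 11–4.
Zeta vs Eta: Eta, 13–2.
Zeta–Alpha: Alpha 8–7.
Kappa vs Gamma: Kappa wins 8–7.
Kappa vs Eta: Kappa wins 9–6.
Kappa vs Alpha: Alpha, 8–7.
Gamma vs Eta: Eta, 8–7.
Gamma vs Alpha: Alpha, 8–7.
Eta vs Alpha: Eta wins 9–6.
Each project drops at least one matchup (Delta loses to Zeta; Zeta loses to Kappa; Kappa loses to Alpha; Gamma loses to Kappa; Eta loses to Kappa; Alpha loses to Eta); the cycle Kappa > Eta > Alpha > Kappa rules out a Condorcet winner.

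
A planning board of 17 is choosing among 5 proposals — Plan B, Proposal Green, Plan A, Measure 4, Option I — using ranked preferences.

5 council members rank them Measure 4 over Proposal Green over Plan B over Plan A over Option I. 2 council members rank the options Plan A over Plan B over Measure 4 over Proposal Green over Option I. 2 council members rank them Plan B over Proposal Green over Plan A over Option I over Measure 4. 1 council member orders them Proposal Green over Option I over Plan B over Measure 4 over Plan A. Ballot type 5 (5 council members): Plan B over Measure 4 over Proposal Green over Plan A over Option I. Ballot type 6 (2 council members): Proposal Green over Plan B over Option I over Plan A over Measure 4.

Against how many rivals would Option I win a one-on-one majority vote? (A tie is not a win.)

Option I against each rival (17 council members):
Option I vs Plan B: Option I is ranked higher on 1 ballot, Plan B on 16. Plan B wins 16–1.
Option I vs Proposal Green: Proposal Green, 17–0.
Option I vs Plan A: 1+2 = 3 for Option I, 14 for Plan A — Plan A by 14–3.
Option I–Measure 4: Measure 4 12–5.
Option I beats no one; loses to Plan B, Proposal Green, Plan A, Measure 4 — 0 pairwise wins.

0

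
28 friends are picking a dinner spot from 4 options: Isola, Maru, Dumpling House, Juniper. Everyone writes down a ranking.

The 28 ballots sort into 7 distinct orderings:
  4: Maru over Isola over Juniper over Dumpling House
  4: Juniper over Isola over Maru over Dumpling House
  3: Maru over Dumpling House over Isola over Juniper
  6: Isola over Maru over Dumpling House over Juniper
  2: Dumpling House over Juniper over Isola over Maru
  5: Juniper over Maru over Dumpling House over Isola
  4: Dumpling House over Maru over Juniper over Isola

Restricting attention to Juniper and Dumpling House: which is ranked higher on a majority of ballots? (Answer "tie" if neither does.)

Ballots ranking Juniper above Dumpling House: 4 + 4 + 5 = 13.
Ballots ranking Dumpling House above Juniper: 28 − 13 = 15.
Dumpling House wins the head-to-head 15–13.

Dumpling House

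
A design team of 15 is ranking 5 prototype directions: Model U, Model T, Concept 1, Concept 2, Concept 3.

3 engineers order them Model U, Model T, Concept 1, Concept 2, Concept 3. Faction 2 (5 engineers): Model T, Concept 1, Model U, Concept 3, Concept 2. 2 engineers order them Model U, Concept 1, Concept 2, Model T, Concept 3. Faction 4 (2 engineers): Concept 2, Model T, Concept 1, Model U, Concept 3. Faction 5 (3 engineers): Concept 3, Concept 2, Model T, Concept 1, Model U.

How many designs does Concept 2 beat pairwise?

0

Concept 2 against each rival (15 engineers):
Concept 2 vs Model U: Concept 2 preferred on 2+3 = 5 ballots; Model U wins 10–5.
Concept 2 vs Model T: Model T wins 8–7.
Concept 2 vs Concept 1: Concept 1, 10–5.
Concept 2 vs Concept 3: Concept 3 wins 8–7.
Concept 2 beats no one; loses to Model U, Model T, Concept 1, Concept 3 — 0 pairwise wins.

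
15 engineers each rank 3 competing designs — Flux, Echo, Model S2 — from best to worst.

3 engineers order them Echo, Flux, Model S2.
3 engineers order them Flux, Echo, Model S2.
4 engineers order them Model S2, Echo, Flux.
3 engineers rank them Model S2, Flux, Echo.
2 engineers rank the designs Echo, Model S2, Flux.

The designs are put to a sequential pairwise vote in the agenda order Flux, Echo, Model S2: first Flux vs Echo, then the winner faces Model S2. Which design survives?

Round 1: Flux vs Echo — 6–9, Echo advances.
Round 2: Echo vs Model S2 — 8–7, Echo advances.
The agenda winner is Echo.

Echo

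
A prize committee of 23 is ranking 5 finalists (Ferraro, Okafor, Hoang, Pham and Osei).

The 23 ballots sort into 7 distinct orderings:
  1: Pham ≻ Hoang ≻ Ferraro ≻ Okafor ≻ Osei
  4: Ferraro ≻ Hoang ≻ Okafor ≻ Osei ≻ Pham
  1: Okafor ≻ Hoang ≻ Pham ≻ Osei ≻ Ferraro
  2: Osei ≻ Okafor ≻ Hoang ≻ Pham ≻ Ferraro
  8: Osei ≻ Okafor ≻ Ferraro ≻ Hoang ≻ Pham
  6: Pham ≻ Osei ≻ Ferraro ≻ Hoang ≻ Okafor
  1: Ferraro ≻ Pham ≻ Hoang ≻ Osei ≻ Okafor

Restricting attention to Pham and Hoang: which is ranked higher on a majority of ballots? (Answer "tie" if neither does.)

Hoang

Ballots ranking Pham above Hoang: 1 + 6 + 1 = 8.
Ballots ranking Hoang above Pham: 23 − 8 = 15.
Hoang wins the head-to-head 15–8.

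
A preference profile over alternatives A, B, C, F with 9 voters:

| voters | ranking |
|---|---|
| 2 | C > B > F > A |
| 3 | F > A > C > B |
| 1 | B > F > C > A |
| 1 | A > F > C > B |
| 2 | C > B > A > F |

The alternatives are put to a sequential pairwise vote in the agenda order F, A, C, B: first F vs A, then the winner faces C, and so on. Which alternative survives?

Round 1: F vs A — 6–3, F advances.
Round 2: F vs C — 5–4, F advances.
Round 3: F vs B — 4–5, B advances.
B survives the agenda.

B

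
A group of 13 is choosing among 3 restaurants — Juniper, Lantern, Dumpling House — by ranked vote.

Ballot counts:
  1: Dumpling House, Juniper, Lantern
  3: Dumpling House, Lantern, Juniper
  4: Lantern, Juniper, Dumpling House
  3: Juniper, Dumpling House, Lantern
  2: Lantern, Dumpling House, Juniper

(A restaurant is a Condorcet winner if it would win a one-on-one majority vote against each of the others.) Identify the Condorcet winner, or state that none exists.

none

Head-to-head results (13 friends):
Juniper vs Lantern: Lantern, 9–4.
Juniper vs Dumpling House: Juniper, 7–6.
Lantern vs Dumpling House: Dumpling House wins 7–6.
Each restaurant drops at least one matchup (Juniper loses to Lantern; Lantern loses to Dumpling House; Dumpling House loses to Juniper); the cycle Juniper > Dumpling House > Lantern > Juniper rules out a Condorcet winner.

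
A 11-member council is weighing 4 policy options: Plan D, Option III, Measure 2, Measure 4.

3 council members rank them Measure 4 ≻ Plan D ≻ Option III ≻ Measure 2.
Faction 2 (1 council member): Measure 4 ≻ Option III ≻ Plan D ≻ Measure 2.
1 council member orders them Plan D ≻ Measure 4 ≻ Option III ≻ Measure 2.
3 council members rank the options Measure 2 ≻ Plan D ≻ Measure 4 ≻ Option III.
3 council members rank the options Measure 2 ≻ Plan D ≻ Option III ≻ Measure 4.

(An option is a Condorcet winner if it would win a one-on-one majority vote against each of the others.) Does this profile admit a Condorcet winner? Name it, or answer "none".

Pairwise majorities:
Plan D vs Option III: Plan D wins 10–1.
Plan D vs Measure 2: 5 to 6, Measure 2.
Plan D vs Measure 4: 1+3+3 = 7 for Plan D, 4 for Measure 4 — Plan D by 7–4.
Option III vs Measure 2: Option III is ranked higher on 3+1+1 = 5 ballots, Measure 2 on 6. Measure 2 wins 6–5.
Option III–Measure 4: Measure 4 8–3.
Measure 2 vs Measure 4: Measure 2 wins 6–5.
Measure 2 wins every pairwise contest, so Measure 2 is the Condorcet winner.

Measure 2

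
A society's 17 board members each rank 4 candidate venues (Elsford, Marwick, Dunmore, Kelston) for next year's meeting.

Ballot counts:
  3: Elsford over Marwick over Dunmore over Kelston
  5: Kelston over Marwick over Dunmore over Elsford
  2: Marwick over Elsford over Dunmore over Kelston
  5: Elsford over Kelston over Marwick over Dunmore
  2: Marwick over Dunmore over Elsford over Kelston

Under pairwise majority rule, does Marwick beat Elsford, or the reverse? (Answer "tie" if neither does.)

Marwick

Ballots ranking Marwick above Elsford: 5 + 2 + 2 = 9.
Ballots ranking Elsford above Marwick: 17 − 9 = 8.
Marwick wins the head-to-head 9–8.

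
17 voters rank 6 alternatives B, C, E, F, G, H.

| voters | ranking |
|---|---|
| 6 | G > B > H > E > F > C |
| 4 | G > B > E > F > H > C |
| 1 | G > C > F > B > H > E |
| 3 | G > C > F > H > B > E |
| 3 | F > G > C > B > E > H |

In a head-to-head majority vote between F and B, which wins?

Ballots ranking F above B: 1 + 3 + 3 = 7.
Ballots ranking B above F: 17 − 7 = 10.
B wins the head-to-head 10–7.

B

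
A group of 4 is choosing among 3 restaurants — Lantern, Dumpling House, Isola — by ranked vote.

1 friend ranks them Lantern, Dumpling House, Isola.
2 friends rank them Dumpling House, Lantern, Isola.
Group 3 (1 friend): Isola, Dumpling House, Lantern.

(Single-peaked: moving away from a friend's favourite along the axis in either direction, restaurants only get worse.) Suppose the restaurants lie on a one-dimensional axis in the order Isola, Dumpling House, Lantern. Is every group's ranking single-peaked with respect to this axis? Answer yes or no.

Axis positions: Isola=1, Dumpling House=2, Lantern=3.
Group 1 (peak Lantern at position 3): ranking walks positions 3-2-1, expanding outward from the peak — single-peaked.
Group 2 (peak Dumpling House at position 2): ranking walks positions 2-3-1, expanding outward from the peak — single-peaked.
Group 3 (peak Isola at position 1): ranking walks positions 1-2-3, expanding outward from the peak — single-peaked.
Every ranking is single-peaked on this axis.

yes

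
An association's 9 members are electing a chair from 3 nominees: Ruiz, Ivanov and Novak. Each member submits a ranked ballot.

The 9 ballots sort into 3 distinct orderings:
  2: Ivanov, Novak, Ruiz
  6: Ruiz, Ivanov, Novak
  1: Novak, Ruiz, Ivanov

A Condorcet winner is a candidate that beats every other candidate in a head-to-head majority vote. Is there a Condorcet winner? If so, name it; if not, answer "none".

Ruiz

Check each pair by majority over 9 ballots:
Ruiz–Ivanov: Ruiz 7–2.
Ruiz–Novak: Ruiz 6–3.
Ivanov–Novak: Ivanov 8–1.
Ruiz beats each of Ivanov, Novak — Ruiz is the Condorcet winner.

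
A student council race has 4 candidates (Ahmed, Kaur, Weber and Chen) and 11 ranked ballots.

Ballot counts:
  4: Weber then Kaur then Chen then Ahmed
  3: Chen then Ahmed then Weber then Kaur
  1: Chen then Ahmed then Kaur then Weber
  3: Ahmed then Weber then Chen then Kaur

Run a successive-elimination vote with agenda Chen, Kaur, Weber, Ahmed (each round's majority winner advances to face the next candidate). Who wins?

Ahmed

Round 1: Chen vs Kaur — 7–4, Chen advances.
Round 2: Chen vs Weber — 4–7, Weber advances.
Round 3: Weber vs Ahmed — 4–7, Ahmed advances.
The agenda winner is Ahmed.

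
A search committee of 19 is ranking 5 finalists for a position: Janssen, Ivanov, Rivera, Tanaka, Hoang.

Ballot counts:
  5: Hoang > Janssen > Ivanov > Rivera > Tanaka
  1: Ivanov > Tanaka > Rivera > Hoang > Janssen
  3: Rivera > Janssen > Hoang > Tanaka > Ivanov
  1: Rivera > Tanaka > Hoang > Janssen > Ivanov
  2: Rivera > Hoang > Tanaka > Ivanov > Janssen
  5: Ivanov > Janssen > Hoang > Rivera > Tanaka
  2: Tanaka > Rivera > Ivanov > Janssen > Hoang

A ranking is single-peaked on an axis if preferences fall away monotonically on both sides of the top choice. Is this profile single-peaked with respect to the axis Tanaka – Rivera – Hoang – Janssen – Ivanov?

Axis positions: Tanaka=1, Rivera=2, Hoang=3, Janssen=4, Ivanov=5.
Group 1 (peak Hoang at position 3): ranking walks positions 3-4-5-2-1, expanding outward from the peak — single-peaked.
Group 2: ranking walks positions 5-1-2-3-4; Tanaka is ranked above Janssen even though Janssen lies between Tanaka and the peak Ivanov on the axis — preferences dip and rise again. Not single-peaked.
Group 3: ranking walks positions 2-4-3-1-5; Janssen is ranked above Hoang even though Hoang lies between Janssen and the peak Rivera on the axis — preferences dip and rise again. Not single-peaked.
Group 4 (peak Rivera at position 2): ranking walks positions 2-1-3-4-5, expanding outward from the peak — single-peaked.
Group 5: ranking walks positions 2-3-1-5-4; Ivanov is ranked above Janssen even though Janssen lies between Ivanov and the peak Rivera on the axis — preferences dip and rise again. Not single-peaked.
Group 6 (peak Ivanov at position 5): ranking walks positions 5-4-3-2-1, expanding outward from the peak — single-peaked.
Group 7: ranking walks positions 1-2-5-4-3; Ivanov is ranked above Hoang even though Hoang lies between Ivanov and the peak Tanaka on the axis — preferences dip and rise again. Not single-peaked.
Group 2 violates single-peakedness, so the profile is not single-peaked on this axis.

no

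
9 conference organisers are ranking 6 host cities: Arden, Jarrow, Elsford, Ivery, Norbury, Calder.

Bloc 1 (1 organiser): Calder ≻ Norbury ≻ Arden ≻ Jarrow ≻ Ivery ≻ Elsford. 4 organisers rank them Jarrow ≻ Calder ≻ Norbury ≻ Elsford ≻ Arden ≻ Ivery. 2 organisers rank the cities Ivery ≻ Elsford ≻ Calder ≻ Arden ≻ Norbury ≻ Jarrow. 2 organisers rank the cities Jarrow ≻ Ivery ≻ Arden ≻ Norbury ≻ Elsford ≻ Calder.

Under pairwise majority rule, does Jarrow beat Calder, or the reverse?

Jarrow

Ballots ranking Jarrow above Calder: 4 + 2 = 6.
Ballots ranking Calder above Jarrow: 9 − 6 = 3.
Jarrow wins the head-to-head 6–3.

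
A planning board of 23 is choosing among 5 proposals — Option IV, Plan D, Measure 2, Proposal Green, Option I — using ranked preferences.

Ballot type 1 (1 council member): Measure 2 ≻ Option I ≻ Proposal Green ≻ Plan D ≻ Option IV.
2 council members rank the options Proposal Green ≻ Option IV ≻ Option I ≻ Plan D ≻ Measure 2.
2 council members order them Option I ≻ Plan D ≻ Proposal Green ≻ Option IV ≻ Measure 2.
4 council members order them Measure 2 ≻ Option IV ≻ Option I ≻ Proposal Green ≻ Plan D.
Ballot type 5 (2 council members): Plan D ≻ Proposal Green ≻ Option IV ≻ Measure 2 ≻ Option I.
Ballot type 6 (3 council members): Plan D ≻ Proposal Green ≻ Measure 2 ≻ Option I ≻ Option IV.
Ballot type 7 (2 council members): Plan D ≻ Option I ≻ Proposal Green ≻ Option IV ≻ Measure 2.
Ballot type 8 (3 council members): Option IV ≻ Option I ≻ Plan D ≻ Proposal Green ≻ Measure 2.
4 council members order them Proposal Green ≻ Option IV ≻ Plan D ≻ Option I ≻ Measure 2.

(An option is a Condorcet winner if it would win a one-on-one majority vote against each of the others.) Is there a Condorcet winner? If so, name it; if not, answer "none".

none

Pairwise majorities:
Option IV vs Plan D: 13 to 10, Option IV.
Option IV vs Measure 2: Option IV preferred on 2+2+2+2+3+4 = 15 ballots; Option IV wins 15–8.
Option IV vs Proposal Green: Option IV preferred on 4+3 = 7 ballots; Proposal Green wins 16–7.
Option IV vs Option I: Option IV preferred on 2+4+2+3+4 = 15 ballots; Option IV wins 15–8.
Plan D vs Measure 2: Plan D is ranked higher on 18 ballots, Measure 2 on 5. Plan D wins 18–5.
Plan D vs Proposal Green: 12 to 11, Plan D.
Plan D vs Option I: Plan D is ranked higher on 2+3+2+4 = 11 ballots, Option I on 12. Option I wins 12–11.
Measure 2 vs Proposal Green: Measure 2 is ranked higher on 1+4 = 5 ballots, Proposal Green on 18. Proposal Green wins 18–5.
Measure 2 vs Option I: Measure 2 is ranked higher on 1+4+2+3 = 10 ballots, Option I on 13. Option I wins 13–10.
Proposal Green vs Option I: Proposal Green is ranked higher on 2+2+3+4 = 11 ballots, Option I on 12. Option I wins 12–11.
No option is unbeaten: Option IV loses to Proposal Green; Plan D loses to Option IV; Measure 2 loses to Option IV; Proposal Green loses to Plan D; Option I loses to Option IV. In particular Option IV beats Plan D beats Proposal Green beats Option IV is a majority cycle — no Condorcet winner exists.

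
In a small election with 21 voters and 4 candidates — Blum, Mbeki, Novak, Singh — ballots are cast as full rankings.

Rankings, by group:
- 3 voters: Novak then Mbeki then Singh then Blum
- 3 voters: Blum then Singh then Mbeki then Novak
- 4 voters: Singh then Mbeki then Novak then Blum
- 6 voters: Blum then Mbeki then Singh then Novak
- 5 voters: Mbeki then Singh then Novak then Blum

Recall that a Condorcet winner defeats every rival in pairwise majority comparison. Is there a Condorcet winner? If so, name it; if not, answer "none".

Mbeki

Head-to-head results (21 voters):
Blum vs Mbeki: Mbeki, 12–9.
Blum vs Novak: Novak wins 12–9.
Blum vs Singh: Singh wins 12–9.
Mbeki vs Novak: Mbeki wins 18–3.
Mbeki vs Singh: Mbeki wins 14–7.
Novak–Singh: Singh 18–3.
Only Mbeki has no losses; Mbeki is the Condorcet winner.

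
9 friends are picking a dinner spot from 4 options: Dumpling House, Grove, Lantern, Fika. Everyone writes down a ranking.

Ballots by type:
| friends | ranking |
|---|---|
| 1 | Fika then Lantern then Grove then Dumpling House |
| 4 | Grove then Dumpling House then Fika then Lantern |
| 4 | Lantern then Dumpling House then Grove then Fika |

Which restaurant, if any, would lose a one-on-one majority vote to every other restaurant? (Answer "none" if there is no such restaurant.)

Pairwise majorities:
Dumpling House vs Grove: 4 to 5, Grove.
Dumpling House vs Lantern: Lantern, 5–4.
Dumpling House–Fika: Dumpling House 8–1.
Grove vs Lantern: 4 for Grove, 5 for Lantern — Lantern by 5–4.
Grove vs Fika: Grove is ranked higher on 4+4 = 8 ballots, Fika on 1. Grove wins 8–1.
Lantern vs Fika: Lantern is ranked higher on 4 ballots, Fika on 5. Fika wins 5–4.
Every restaurant wins at least one matchup (Dumpling House beats Fika; Grove beats Dumpling House; Lantern beats Dumpling House; Fika beats Lantern), so there is no Condorcet loser.

none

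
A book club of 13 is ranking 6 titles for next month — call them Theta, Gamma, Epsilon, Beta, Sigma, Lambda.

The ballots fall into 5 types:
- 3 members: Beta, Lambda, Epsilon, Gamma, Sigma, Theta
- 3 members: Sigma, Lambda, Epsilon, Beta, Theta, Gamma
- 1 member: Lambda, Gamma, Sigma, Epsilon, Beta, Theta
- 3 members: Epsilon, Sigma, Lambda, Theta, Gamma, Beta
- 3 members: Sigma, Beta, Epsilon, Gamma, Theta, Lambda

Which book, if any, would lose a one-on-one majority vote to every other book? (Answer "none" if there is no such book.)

Head-to-head results (13 members):
Theta vs Gamma: Theta preferred on 3+3 = 6 ballots; Gamma wins 7–6.
Theta–Epsilon: Epsilon 13–0.
Theta vs Beta: Beta wins 10–3.
Theta vs Sigma: Sigma wins 13–0.
Theta vs Lambda: Lambda, 10–3.
Gamma vs Epsilon: Gamma is ranked higher on 1 ballot, Epsilon on 12. Epsilon wins 12–1.
Gamma vs Beta: Beta, 9–4.
Gamma vs Sigma: 3+1 = 4 for Gamma, 9 for Sigma — Sigma by 9–4.
Gamma–Lambda: Lambda 10–3.
Epsilon–Beta: Epsilon 7–6.
Epsilon vs Sigma: Epsilon preferred on 3+3 = 6 ballots; Sigma wins 7–6.
Epsilon–Lambda: Lambda 7–6.
Beta vs Sigma: Sigma, 10–3.
Beta vs Lambda: 6 to 7, Lambda.
Sigma vs Lambda: Sigma, 9–4.
Theta is beaten in every head-to-head and is the Condorcet loser.

Theta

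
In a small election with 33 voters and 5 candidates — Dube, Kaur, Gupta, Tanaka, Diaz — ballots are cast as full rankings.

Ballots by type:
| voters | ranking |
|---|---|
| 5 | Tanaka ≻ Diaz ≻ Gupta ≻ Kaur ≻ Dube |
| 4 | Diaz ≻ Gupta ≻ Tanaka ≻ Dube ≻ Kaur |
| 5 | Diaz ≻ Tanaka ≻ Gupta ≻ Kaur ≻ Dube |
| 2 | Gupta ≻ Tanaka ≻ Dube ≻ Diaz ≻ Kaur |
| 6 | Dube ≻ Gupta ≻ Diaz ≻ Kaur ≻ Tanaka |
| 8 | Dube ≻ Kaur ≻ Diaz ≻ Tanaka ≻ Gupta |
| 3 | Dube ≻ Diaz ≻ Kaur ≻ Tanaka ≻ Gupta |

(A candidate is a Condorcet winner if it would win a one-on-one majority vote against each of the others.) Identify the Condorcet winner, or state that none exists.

Dube

Check each pair by majority over 33 ballots:
Dube vs Kaur: Dube preferred on 4+2+6+8+3 = 23 ballots; Dube wins 23–10.
Dube vs Gupta: Dube preferred on 6+8+3 = 17 ballots; Dube wins 17–16.
Dube vs Tanaka: Dube preferred on 6+8+3 = 17 ballots; Dube wins 17–16.
Dube vs Diaz: 2+6+8+3 = 19 for Dube, 14 for Diaz — Dube by 19–14.
Kaur vs Gupta: 8+3 = 11 for Kaur, 22 for Gupta — Gupta by 22–11.
Kaur vs Tanaka: Kaur is ranked higher on 6+8+3 = 17 ballots, Tanaka on 16. Kaur wins 17–16.
Kaur vs Diaz: Kaur preferred on 8 ballots; Diaz wins 25–8.
Gupta vs Tanaka: 12 to 21, Tanaka.
Gupta vs Diaz: Gupta preferred on 2+6 = 8 ballots; Diaz wins 25–8.
Tanaka vs Diaz: 7 to 26, Diaz.
Dube defeats every rival head-to-head and is the Condorcet winner.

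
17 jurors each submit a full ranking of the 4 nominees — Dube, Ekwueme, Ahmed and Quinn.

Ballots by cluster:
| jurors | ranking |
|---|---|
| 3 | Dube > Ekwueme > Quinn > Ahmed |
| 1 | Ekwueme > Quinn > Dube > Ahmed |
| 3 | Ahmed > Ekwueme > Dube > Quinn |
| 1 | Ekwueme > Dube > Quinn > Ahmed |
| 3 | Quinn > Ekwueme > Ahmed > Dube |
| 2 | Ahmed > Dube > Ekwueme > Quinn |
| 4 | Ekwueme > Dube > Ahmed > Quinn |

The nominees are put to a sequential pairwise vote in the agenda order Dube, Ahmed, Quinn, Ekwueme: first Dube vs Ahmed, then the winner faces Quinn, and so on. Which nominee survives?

Ekwueme

Round 1: Dube vs Ahmed — 9–8, Dube advances.
Round 2: Dube vs Quinn — 13–4, Dube advances.
Round 3: Dube vs Ekwueme — 5–12, Ekwueme advances.
Ekwueme survives the agenda.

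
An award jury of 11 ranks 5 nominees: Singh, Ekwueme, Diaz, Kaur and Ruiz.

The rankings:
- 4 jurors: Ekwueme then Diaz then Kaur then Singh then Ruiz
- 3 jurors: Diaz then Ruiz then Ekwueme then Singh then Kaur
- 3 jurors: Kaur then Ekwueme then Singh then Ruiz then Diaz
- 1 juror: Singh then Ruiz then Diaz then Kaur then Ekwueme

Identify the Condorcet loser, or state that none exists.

Ruiz

Head-to-head results (11 jurors):
Singh vs Ekwueme: Singh is ranked higher on 1 ballot, Ekwueme on 10. Ekwueme wins 10–1.
Singh vs Diaz: Diaz wins 7–4.
Singh vs Kaur: Singh preferred on 3+1 = 4 ballots; Kaur wins 7–4.
Singh vs Ruiz: 4+3+1 = 8 for Singh, 3 for Ruiz — Singh by 8–3.
Ekwueme vs Diaz: 7 to 4, Ekwueme.
Ekwueme–Kaur: Ekwueme 7–4.
Ekwueme vs Ruiz: Ekwueme wins 7–4.
Diaz vs Kaur: 8 to 3, Diaz.
Diaz vs Ruiz: Diaz wins 7–4.
Kaur vs Ruiz: Kaur wins 7–4.
Ruiz loses to every other nominee — it is the Condorcet loser.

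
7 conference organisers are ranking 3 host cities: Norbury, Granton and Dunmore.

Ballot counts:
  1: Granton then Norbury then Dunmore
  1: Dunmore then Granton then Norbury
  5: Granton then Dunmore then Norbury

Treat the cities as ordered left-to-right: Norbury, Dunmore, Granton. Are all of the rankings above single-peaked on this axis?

Axis positions: Norbury=1, Dunmore=2, Granton=3.
Faction 1: ranking walks positions 3-1-2; Norbury is ranked above Dunmore even though Dunmore lies between Norbury and the peak Granton on the axis — preferences dip and rise again. Not single-peaked.
Faction 2 (peak Dunmore at position 2): ranking walks positions 2-3-1, expanding outward from the peak — single-peaked.
Faction 3 (peak Granton at position 3): ranking walks positions 3-2-1, expanding outward from the peak — single-peaked.
Faction 1 violates single-peakedness, so the profile is not single-peaked on this axis.

no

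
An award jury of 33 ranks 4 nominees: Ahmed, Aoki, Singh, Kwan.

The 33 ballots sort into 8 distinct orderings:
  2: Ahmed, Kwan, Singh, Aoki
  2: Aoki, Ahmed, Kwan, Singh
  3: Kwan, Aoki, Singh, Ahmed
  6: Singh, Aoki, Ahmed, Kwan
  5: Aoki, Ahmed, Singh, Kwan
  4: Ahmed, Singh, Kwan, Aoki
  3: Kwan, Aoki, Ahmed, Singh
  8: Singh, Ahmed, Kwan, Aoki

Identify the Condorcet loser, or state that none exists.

Pairwise majorities:
Ahmed vs Aoki: 2+4+8 = 14 for Ahmed, 19 for Aoki — Aoki by 19–14.
Ahmed–Singh: Singh 17–16.
Ahmed vs Kwan: 27 to 6, Ahmed.
Aoki vs Singh: 13 to 20, Singh.
Aoki vs Kwan: 2+6+5 = 13 for Aoki, 20 for Kwan — Kwan by 20–13.
Singh vs Kwan: Singh wins 23–10.
No nominee is winless: Ahmed beats Kwan; Aoki beats Ahmed; Singh beats Ahmed; Kwan beats Aoki. There is no Condorcet loser.

none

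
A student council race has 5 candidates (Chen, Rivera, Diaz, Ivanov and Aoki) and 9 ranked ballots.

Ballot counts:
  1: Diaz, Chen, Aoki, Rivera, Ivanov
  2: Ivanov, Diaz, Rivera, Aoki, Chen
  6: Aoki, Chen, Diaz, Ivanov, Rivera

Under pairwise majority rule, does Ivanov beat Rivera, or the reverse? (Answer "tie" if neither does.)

Ballots ranking Ivanov above Rivera: 2 + 6 = 8.
Ballots ranking Rivera above Ivanov: 9 − 8 = 1.
Ivanov wins the head-to-head 8–1.

Ivanov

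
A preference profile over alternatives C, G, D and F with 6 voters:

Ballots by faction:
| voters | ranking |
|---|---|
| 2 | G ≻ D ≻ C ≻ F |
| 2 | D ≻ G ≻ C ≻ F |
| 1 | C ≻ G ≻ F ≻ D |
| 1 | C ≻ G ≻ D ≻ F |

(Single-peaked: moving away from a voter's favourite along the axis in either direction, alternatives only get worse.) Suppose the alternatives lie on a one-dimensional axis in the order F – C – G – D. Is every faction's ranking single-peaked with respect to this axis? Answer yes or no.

yes

Axis positions: F=1, C=2, G=3, D=4.
Faction 1 (peak G at position 3): ranking walks positions 3-4-2-1, expanding outward from the peak — single-peaked.
Faction 2 (peak D at position 4): ranking walks positions 4-3-2-1, expanding outward from the peak — single-peaked.
Faction 3 (peak C at position 2): ranking walks positions 2-3-1-4, expanding outward from the peak — single-peaked.
Faction 4 (peak C at position 2): ranking walks positions 2-3-4-1, expanding outward from the peak — single-peaked.
Every ranking is single-peaked on this axis.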